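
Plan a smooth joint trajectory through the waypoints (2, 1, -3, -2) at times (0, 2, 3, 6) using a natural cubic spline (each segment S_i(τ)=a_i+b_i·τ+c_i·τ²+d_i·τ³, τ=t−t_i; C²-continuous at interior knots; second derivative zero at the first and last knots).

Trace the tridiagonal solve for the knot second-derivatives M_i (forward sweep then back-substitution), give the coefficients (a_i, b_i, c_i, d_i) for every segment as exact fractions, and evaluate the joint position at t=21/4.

  seg 0: a=2 b=247/282 c=0 d=-97/282
  seg 1: a=1 b=-917/282 c=-97/47 d=371/282
  seg 2: a=-3 b=-484/141 c=177/94 d=-59/282
S(21/4) = -21501/6016

Δ: Δ0=-1/2, Δ1=-4, Δ2=1/3
row 1: diag=6, rhs=-21; c'=1/6, d'=-7/2
row 2: denom=8−1·1/6=47/6; d'=(26−1·-7/2)/(47/6)=177/47
back: M2=177/47
back: M1=-7/2−1/6·177/47=-194/47
M: M0=0, M1=-194/47, M2=177/47, M3=0
seg 0: a=2, c=M0/2=0, d=(M1−M0)/(6·2)=-97/282, b=Δ0−h0·(2M0+M1)/6=247/282
seg 1: a=1, c=M1/2=-97/47, d=(M2−M1)/(6·1)=371/282, b=Δ1−h1·(2M1+M2)/6=-917/282
seg 2: a=-3, c=M2/2=177/94, d=(M3−M2)/(6·3)=-59/282, b=Δ2−h2·(2M2+M3)/6=-484/141
t_q=21/4 → seg 2, τ=9/4; S=-3+-484/141·τ+177/94·τ²+-59/282·τ³=-21501/6016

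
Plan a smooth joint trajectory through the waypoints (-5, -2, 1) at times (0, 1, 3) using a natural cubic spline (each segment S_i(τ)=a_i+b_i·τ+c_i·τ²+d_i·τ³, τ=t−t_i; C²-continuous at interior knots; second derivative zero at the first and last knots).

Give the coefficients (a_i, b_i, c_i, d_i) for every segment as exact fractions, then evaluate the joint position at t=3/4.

Δ: Δ0=3, Δ1=3/2
row 1: diag=6, rhs=-9; c'=1/3, d'=-3/2
back: M1=-3/2
M: M0=0, M1=-3/2, M2=0
seg 0: a=-5, c=M0/2=0, d=(M1−M0)/(6·1)=-1/4, b=Δ0−h0·(2M0+M1)/6=13/4
seg 1: a=-2, c=M1/2=-3/4, d=(M2−M1)/(6·2)=1/8, b=Δ1−h1·(2M1+M2)/6=5/2
t_q=3/4 → seg 0, τ=3/4; S=-5+13/4·τ+0·τ²+-1/4·τ³=-683/256

  seg 0: a=-5 b=13/4 c=0 d=-1/4
  seg 1: a=-2 b=5/2 c=-3/4 d=1/8
S(3/4) = -683/256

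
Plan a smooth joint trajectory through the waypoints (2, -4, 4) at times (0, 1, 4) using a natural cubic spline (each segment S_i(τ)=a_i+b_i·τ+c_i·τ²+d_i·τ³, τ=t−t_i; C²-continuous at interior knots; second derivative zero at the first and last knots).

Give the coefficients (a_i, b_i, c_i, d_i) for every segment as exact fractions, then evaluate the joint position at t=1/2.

  seg 0: a=2 b=-85/12 c=0 d=13/12
  seg 1: a=-4 b=-23/6 c=13/4 d=-13/36
S(1/2) = -45/32

Δ: Δ0=-6, Δ1=8/3
row 1: diag=8, rhs=52; c'=3/8, d'=13/2
back: M1=13/2
M: M0=0, M1=13/2, M2=0
seg 0: a=2, c=M0/2=0, d=(M1−M0)/(6·1)=13/12, b=Δ0−h0·(2M0+M1)/6=-85/12
seg 1: a=-4, c=M1/2=13/4, d=(M2−M1)/(6·3)=-13/36, b=Δ1−h1·(2M1+M2)/6=-23/6
t_q=1/2 → seg 0, τ=1/2; S=2+-85/12·τ+0·τ²+13/12·τ³=-45/32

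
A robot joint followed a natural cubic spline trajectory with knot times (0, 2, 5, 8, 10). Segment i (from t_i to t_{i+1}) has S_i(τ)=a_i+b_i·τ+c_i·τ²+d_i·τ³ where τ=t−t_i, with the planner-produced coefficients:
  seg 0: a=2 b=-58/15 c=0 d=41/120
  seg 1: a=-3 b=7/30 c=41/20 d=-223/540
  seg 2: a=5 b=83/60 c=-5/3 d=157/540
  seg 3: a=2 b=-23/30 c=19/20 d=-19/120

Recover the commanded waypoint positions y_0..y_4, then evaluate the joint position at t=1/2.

y_0=2 y_1=-3 y_2=5 y_3=2 y_4=3
S(1/2) = 7/64

y_0 = S_0(0) = a_0 = 2
y_1 = S_1(0) = a_1 = -3
y_2 = S_2(0) = a_2 = 5
y_3 = S_3(0) = a_3 = 2
y_4 = S_3(2) = 3
t_q=1/2 is in segment 0 (τ=1/2); S_0(τ)=7/64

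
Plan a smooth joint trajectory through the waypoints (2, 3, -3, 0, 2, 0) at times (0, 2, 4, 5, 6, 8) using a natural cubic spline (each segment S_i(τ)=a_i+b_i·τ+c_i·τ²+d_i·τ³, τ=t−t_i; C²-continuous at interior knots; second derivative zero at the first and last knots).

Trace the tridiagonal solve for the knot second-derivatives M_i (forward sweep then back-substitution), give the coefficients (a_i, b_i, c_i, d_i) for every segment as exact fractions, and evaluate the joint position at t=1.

Δ: Δ0=1/2, Δ1=-3, Δ2=3, Δ3=2, Δ4=-1
row 1: diag=8, rhs=-21; c'=1/4, d'=-21/8
row 2: denom=6−2·1/4=11/2; d'=(36−2·-21/8)/(11/2)=15/2
row 3: denom=4−1·2/11=42/11; d'=(-6−1·15/2)/(42/11)=-99/28
row 4: denom=6−1·11/42=241/42; d'=(-18−1·-99/28)/(241/42)=-1215/482
back: M4=-1215/482
back: M3=-99/28−11/42·-1215/482=-693/241
back: M2=15/2−2/11·-693/241=3867/482
back: M1=-21/8−1/4·3867/482=-1116/241
M: M0=0, M1=-1116/241, M2=3867/482, M3=-693/241, M4=-1215/482, M5=0
seg 0: a=2, c=M0/2=0, d=(M1−M0)/(6·2)=-93/241, b=Δ0−h0·(2M0+M1)/6=985/482
seg 1: a=3, c=M1/2=-558/241, d=(M2−M1)/(6·2)=2033/1928, b=Δ1−h1·(2M1+M2)/6=-1247/482
seg 2: a=-3, c=M2/2=3867/964, d=(M3−M2)/(6·1)=-1751/964, b=Δ2−h2·(2M2+M3)/6=194/241
seg 3: a=0, c=M3/2=-693/482, d=(M4−M3)/(6·1)=57/964, b=Δ3−h3·(2M3+M4)/6=3257/964
seg 4: a=2, c=M4/2=-1215/964, d=(M5−M4)/(6·2)=405/1928, b=Δ4−h4·(2M4+M5)/6=164/241
t_q=1 → seg 0, τ=1; S=2+985/482·τ+0·τ²+-93/241·τ³=1763/482

  seg 0: a=2 b=985/482 c=0 d=-93/241
  seg 1: a=3 b=-1247/482 c=-558/241 d=2033/1928
  seg 2: a=-3 b=194/241 c=3867/964 d=-1751/964
  seg 3: a=0 b=3257/964 c=-693/482 d=57/964
  seg 4: a=2 b=164/241 c=-1215/964 d=405/1928
S(1) = 1763/482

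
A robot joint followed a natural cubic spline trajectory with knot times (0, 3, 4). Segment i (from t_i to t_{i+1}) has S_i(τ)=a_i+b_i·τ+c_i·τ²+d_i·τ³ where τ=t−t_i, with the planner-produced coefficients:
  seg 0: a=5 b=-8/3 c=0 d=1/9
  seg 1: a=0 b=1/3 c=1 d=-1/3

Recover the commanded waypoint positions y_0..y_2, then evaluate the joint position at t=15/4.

y_0=5 y_1=0 y_2=1
S(15/4) = 43/64

y_0 = S_0(0) = a_0 = 5
y_1 = S_1(0) = a_1 = 0
y_2 = S_1(1) = 1
t_q=15/4 is in segment 1 (τ=3/4); S_1(τ)=43/64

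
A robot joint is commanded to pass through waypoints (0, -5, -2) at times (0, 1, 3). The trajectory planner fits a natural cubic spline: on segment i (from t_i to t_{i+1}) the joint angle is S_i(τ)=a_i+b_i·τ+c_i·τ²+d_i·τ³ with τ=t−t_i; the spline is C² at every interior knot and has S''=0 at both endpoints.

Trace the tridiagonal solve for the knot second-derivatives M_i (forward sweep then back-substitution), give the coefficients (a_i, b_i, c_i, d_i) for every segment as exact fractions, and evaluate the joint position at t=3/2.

  seg 0: a=0 b=-73/12 c=0 d=13/12
  seg 1: a=-5 b=-17/6 c=13/4 d=-13/24
S(3/2) = -363/64

Δ: Δ0=-5, Δ1=3/2
row 1: diag=6, rhs=39; c'=1/3, d'=13/2
back: M1=13/2
M: M0=0, M1=13/2, M2=0
seg 0: a=0, c=M0/2=0, d=(M1−M0)/(6·1)=13/12, b=Δ0−h0·(2M0+M1)/6=-73/12
seg 1: a=-5, c=M1/2=13/4, d=(M2−M1)/(6·2)=-13/24, b=Δ1−h1·(2M1+M2)/6=-17/6
t_q=3/2 → seg 1, τ=1/2; S=-5+-17/6·τ+13/4·τ²+-13/24·τ³=-363/64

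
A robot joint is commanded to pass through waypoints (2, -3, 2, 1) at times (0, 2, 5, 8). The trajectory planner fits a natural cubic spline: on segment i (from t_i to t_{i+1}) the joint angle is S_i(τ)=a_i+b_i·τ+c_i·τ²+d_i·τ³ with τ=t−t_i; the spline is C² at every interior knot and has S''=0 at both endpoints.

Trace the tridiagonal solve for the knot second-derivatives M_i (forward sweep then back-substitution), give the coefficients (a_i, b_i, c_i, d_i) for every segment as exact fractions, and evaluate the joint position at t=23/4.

  seg 0: a=2 b=-779/222 c=0 d=28/111
  seg 1: a=-3 b=-107/222 c=56/37 d=-59/222
  seg 2: a=2 b=158/111 c=-65/74 d=65/666
S(23/4) = 12383/4736

Δ: Δ0=-5/2, Δ1=5/3, Δ2=-1/3
row 1: diag=10, rhs=25; c'=3/10, d'=5/2
row 2: denom=12−3·3/10=111/10; d'=(-12−3·5/2)/(111/10)=-65/37
back: M2=-65/37
back: M1=5/2−3/10·-65/37=112/37
M: M0=0, M1=112/37, M2=-65/37, M3=0
seg 0: a=2, c=M0/2=0, d=(M1−M0)/(6·2)=28/111, b=Δ0−h0·(2M0+M1)/6=-779/222
seg 1: a=-3, c=M1/2=56/37, d=(M2−M1)/(6·3)=-59/222, b=Δ1−h1·(2M1+M2)/6=-107/222
seg 2: a=2, c=M2/2=-65/74, d=(M3−M2)/(6·3)=65/666, b=Δ2−h2·(2M2+M3)/6=158/111
t_q=23/4 → seg 2, τ=3/4; S=2+158/111·τ+-65/74·τ²+65/666·τ³=12383/4736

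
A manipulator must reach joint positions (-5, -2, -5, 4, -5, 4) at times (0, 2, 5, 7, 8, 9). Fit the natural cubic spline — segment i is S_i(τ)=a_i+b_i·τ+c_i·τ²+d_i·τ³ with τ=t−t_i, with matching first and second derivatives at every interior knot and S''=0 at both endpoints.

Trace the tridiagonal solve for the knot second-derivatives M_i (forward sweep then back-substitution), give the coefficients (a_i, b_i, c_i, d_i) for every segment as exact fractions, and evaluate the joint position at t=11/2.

  seg 0: a=-5 b=11185/3866 c=0 d=-2693/7732
  seg 1: a=-2 b=-4973/3866 c=-8079/3866 d=1408/1933
  seg 2: a=-5 b=22585/3866 c=17265/3866 d=-19859/7732
  seg 3: a=4 b=-27509/3866 c=-21156/1933 d=35027/3866
  seg 4: a=-5 b=-3526/1933 c=62769/3866 d=-20923/3866
S(11/2) = -79399/61856

Δ: Δ0=3/2, Δ1=-1, Δ2=9/2, Δ3=-9, Δ4=9
row 1: diag=10, rhs=-15; c'=3/10, d'=-3/2
row 2: denom=10−3·3/10=91/10; d'=(33−3·-3/2)/(91/10)=375/91
row 3: denom=6−2·20/91=506/91; d'=(-81−2·375/91)/(506/91)=-8121/506
row 4: denom=4−1·91/506=1933/506; d'=(108−1·-8121/506)/(1933/506)=62769/1933
back: M4=62769/1933
back: M3=-8121/506−91/506·62769/1933=-42312/1933
back: M2=375/91−20/91·-42312/1933=17265/1933
back: M1=-3/2−3/10·17265/1933=-8079/1933
M: M0=0, M1=-8079/1933, M2=17265/1933, M3=-42312/1933, M4=62769/1933, M5=0
seg 0: a=-5, c=M0/2=0, d=(M1−M0)/(6·2)=-2693/7732, b=Δ0−h0·(2M0+M1)/6=11185/3866
seg 1: a=-2, c=M1/2=-8079/3866, d=(M2−M1)/(6·3)=1408/1933, b=Δ1−h1·(2M1+M2)/6=-4973/3866
seg 2: a=-5, c=M2/2=17265/3866, d=(M3−M2)/(6·2)=-19859/7732, b=Δ2−h2·(2M2+M3)/6=22585/3866
seg 3: a=4, c=M3/2=-21156/1933, d=(M4−M3)/(6·1)=35027/3866, b=Δ3−h3·(2M3+M4)/6=-27509/3866
seg 4: a=-5, c=M4/2=62769/3866, d=(M5−M4)/(6·1)=-20923/3866, b=Δ4−h4·(2M4+M5)/6=-3526/1933
t_q=11/2 → seg 2, τ=1/2; S=-5+22585/3866·τ+17265/3866·τ²+-19859/7732·τ³=-79399/61856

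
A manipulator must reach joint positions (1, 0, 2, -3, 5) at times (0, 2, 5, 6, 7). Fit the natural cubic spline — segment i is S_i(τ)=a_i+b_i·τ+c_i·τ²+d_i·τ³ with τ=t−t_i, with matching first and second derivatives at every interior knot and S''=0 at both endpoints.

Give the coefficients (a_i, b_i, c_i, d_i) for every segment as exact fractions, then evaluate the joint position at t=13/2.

  seg 0: a=1 b=-635/411 c=0 d=859/3288
  seg 1: a=0 b=1307/822 c=859/548 d=-3083/4932
  seg 2: a=2 b=-9671/1644 c=-556/137 d=8123/1644
  seg 3: a=-3 b=677/822 c=5899/548 d=-5899/1644
S(13/2) = -1515/4384

Δ: Δ0=-1/2, Δ1=2/3, Δ2=-5, Δ3=8
row 1: diag=10, rhs=7; c'=3/10, d'=7/10
row 2: denom=8−3·3/10=71/10; d'=(-34−3·7/10)/(71/10)=-361/71
row 3: denom=4−1·10/71=274/71; d'=(78−1·-361/71)/(274/71)=5899/274
back: M3=5899/274
back: M2=-361/71−10/71·5899/274=-1112/137
back: M1=7/10−3/10·-1112/137=859/274
M: M0=0, M1=859/274, M2=-1112/137, M3=5899/274, M4=0
seg 0: a=1, c=M0/2=0, d=(M1−M0)/(6·2)=859/3288, b=Δ0−h0·(2M0+M1)/6=-635/411
seg 1: a=0, c=M1/2=859/548, d=(M2−M1)/(6·3)=-3083/4932, b=Δ1−h1·(2M1+M2)/6=1307/822
seg 2: a=2, c=M2/2=-556/137, d=(M3−M2)/(6·1)=8123/1644, b=Δ2−h2·(2M2+M3)/6=-9671/1644
seg 3: a=-3, c=M3/2=5899/548, d=(M4−M3)/(6·1)=-5899/1644, b=Δ3−h3·(2M3+M4)/6=677/822
t_q=13/2 → seg 3, τ=1/2; S=-3+677/822·τ+5899/548·τ²+-5899/1644·τ³=-1515/4384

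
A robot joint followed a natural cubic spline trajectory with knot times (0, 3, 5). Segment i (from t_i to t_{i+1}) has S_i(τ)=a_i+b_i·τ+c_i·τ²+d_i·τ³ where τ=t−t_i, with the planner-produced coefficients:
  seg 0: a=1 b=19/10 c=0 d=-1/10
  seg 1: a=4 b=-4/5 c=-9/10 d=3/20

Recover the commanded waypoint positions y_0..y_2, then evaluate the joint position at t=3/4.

y_0 = S_0(0) = a_0 = 1
y_1 = S_1(0) = a_1 = 4
y_2 = S_1(2) = 0
t_q=3/4 is in segment 0 (τ=3/4); S_0(τ)=305/128

y_0=1 y_1=4 y_2=0
S(3/4) = 305/128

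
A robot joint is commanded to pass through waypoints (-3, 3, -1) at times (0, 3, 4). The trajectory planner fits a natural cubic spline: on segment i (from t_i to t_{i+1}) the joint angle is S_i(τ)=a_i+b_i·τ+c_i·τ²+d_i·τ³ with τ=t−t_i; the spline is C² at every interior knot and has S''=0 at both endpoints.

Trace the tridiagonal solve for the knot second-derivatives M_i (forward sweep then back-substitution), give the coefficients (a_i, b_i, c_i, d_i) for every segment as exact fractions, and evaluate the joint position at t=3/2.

  seg 0: a=-3 b=17/4 c=0 d=-1/4
  seg 1: a=3 b=-5/2 c=-9/4 d=3/4
S(3/2) = 81/32

Δ: Δ0=2, Δ1=-4
row 1: diag=8, rhs=-36; c'=1/8, d'=-9/2
back: M1=-9/2
M: M0=0, M1=-9/2, M2=0
seg 0: a=-3, c=M0/2=0, d=(M1−M0)/(6·3)=-1/4, b=Δ0−h0·(2M0+M1)/6=17/4
seg 1: a=3, c=M1/2=-9/4, d=(M2−M1)/(6·1)=3/4, b=Δ1−h1·(2M1+M2)/6=-5/2
t_q=3/2 → seg 0, τ=3/2; S=-3+17/4·τ+0·τ²+-1/4·τ³=81/32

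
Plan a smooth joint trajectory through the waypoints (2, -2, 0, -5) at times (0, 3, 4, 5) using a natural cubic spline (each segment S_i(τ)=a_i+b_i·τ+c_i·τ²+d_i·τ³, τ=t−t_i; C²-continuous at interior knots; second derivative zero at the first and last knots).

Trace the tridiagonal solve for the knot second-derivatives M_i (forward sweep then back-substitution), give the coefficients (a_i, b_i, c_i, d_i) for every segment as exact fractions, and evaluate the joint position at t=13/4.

  seg 0: a=2 b=-307/93 c=0 d=61/279
  seg 1: a=-2 b=242/93 c=61/31 d=-239/93
  seg 2: a=0 b=-109/93 c=-178/31 d=178/93
S(13/4) = -2513/1984

Δ: Δ0=-4/3, Δ1=2, Δ2=-5
row 1: diag=8, rhs=20; c'=1/8, d'=5/2
row 2: denom=4−1·1/8=31/8; d'=(-42−1·5/2)/(31/8)=-356/31
back: M2=-356/31
back: M1=5/2−1/8·-356/31=122/31
M: M0=0, M1=122/31, M2=-356/31, M3=0
seg 0: a=2, c=M0/2=0, d=(M1−M0)/(6·3)=61/279, b=Δ0−h0·(2M0+M1)/6=-307/93
seg 1: a=-2, c=M1/2=61/31, d=(M2−M1)/(6·1)=-239/93, b=Δ1−h1·(2M1+M2)/6=242/93
seg 2: a=0, c=M2/2=-178/31, d=(M3−M2)/(6·1)=178/93, b=Δ2−h2·(2M2+M3)/6=-109/93
t_q=13/4 → seg 1, τ=1/4; S=-2+242/93·τ+61/31·τ²+-239/93·τ³=-2513/1984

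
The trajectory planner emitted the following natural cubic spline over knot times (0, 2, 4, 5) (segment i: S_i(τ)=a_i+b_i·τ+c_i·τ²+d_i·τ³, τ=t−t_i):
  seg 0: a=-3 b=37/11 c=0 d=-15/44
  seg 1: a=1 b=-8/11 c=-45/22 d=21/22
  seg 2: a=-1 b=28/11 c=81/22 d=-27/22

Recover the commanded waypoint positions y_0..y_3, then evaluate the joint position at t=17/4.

y_0=-3 y_1=1 y_2=-1 y_3=4
S(17/4) = -215/1408

y_0 = S_0(0) = a_0 = -3
y_1 = S_1(0) = a_1 = 1
y_2 = S_2(0) = a_2 = -1
y_3 = S_2(1) = 4
t_q=17/4 is in segment 2 (τ=1/4); S_2(τ)=-215/1408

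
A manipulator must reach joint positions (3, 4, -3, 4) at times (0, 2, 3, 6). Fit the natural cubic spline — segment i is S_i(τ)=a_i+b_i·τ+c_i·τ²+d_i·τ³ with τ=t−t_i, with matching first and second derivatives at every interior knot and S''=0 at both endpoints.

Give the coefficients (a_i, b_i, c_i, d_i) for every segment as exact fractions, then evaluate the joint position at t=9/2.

Δ: Δ0=1/2, Δ1=-7, Δ2=7/3
row 1: diag=6, rhs=-45; c'=1/6, d'=-15/2
row 2: denom=8−1·1/6=47/6; d'=(56−1·-15/2)/(47/6)=381/47
back: M2=381/47
back: M1=-15/2−1/6·381/47=-416/47
M: M0=0, M1=-416/47, M2=381/47, M3=0
seg 0: a=3, c=M0/2=0, d=(M1−M0)/(6·2)=-104/141, b=Δ0−h0·(2M0+M1)/6=973/282
seg 1: a=4, c=M1/2=-208/47, d=(M2−M1)/(6·1)=797/282, b=Δ1−h1·(2M1+M2)/6=-1523/282
seg 2: a=-3, c=M2/2=381/94, d=(M3−M2)/(6·3)=-127/282, b=Δ2−h2·(2M2+M3)/6=-814/141
t_q=9/2 → seg 2, τ=3/2; S=-3+-814/141·τ+381/94·τ²+-127/282·τ³=-3053/752

  seg 0: a=3 b=973/282 c=0 d=-104/141
  seg 1: a=4 b=-1523/282 c=-208/47 d=797/282
  seg 2: a=-3 b=-814/141 c=381/94 d=-127/282
S(9/2) = -3053/752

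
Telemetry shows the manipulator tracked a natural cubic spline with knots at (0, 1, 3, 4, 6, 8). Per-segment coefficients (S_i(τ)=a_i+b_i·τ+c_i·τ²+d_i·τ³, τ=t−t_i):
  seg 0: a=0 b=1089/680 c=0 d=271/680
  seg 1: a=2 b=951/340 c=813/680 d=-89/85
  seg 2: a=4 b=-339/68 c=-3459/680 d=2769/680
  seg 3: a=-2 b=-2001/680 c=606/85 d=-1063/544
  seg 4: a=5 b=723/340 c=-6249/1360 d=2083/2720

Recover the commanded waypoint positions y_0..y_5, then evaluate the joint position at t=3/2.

y_0=0 y_1=2 y_2=4 y_3=-2 y_4=5 y_5=-3
S(3/2) = 9701/2720

y_0 = S_0(0) = a_0 = 0
y_1 = S_1(0) = a_1 = 2
y_2 = S_2(0) = a_2 = 4
y_3 = S_3(0) = a_3 = -2
y_4 = S_4(0) = a_4 = 5
y_5 = S_4(2) = -3
t_q=3/2 is in segment 1 (τ=1/2); S_1(τ)=9701/2720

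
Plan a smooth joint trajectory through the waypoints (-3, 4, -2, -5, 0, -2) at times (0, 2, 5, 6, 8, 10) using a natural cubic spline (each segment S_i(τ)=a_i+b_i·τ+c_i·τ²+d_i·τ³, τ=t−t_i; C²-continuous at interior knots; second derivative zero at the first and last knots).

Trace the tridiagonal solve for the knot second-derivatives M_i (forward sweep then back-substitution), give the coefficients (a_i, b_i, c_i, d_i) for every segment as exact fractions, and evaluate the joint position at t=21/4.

  seg 0: a=-3 b=3467/761 c=0 d=-1607/6088
  seg 1: a=4 b=2113/1522 c=-4821/3044 d=461/3044
  seg 2: a=-2 b=-12253/3044 c=-168/761 d=3793/3044
  seg 3: a=-5 b=-1109/1522 c=10707/3044 d=-5793/6088
  seg 4: a=0 b=1463/761 c=-1668/761 d=278/761
S(21/4) = -584575/194816

Δ: Δ0=7/2, Δ1=-2, Δ2=-3, Δ3=5/2, Δ4=-1
row 1: diag=10, rhs=-33; c'=3/10, d'=-33/10
row 2: denom=8−3·3/10=71/10; d'=(-6−3·-33/10)/(71/10)=39/71
row 3: denom=6−1·10/71=416/71; d'=(33−1·39/71)/(416/71)=72/13
row 4: denom=8−2·71/208=761/104; d'=(-21−2·72/13)/(761/104)=-3336/761
back: M4=-3336/761
back: M3=72/13−71/208·-3336/761=10707/1522
back: M2=39/71−10/71·10707/1522=-336/761
back: M1=-33/10−3/10·-336/761=-4821/1522
M: M0=0, M1=-4821/1522, M2=-336/761, M3=10707/1522, M4=-3336/761, M5=0
seg 0: a=-3, c=M0/2=0, d=(M1−M0)/(6·2)=-1607/6088, b=Δ0−h0·(2M0+M1)/6=3467/761
seg 1: a=4, c=M1/2=-4821/3044, d=(M2−M1)/(6·3)=461/3044, b=Δ1−h1·(2M1+M2)/6=2113/1522
seg 2: a=-2, c=M2/2=-168/761, d=(M3−M2)/(6·1)=3793/3044, b=Δ2−h2·(2M2+M3)/6=-12253/3044
seg 3: a=-5, c=M3/2=10707/3044, d=(M4−M3)/(6·2)=-5793/6088, b=Δ3−h3·(2M3+M4)/6=-1109/1522
seg 4: a=0, c=M4/2=-1668/761, d=(M5−M4)/(6·2)=278/761, b=Δ4−h4·(2M4+M5)/6=1463/761
t_q=21/4 → seg 2, τ=1/4; S=-2+-12253/3044·τ+-168/761·τ²+3793/3044·τ³=-584575/194816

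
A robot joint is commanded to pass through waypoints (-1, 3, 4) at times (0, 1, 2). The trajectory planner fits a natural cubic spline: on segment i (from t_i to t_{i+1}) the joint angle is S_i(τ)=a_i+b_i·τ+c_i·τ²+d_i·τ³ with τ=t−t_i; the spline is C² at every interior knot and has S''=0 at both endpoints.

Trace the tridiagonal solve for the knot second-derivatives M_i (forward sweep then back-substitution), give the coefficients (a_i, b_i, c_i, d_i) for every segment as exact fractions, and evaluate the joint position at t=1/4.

  seg 0: a=-1 b=19/4 c=0 d=-3/4
  seg 1: a=3 b=5/2 c=-9/4 d=3/4
S(1/4) = 45/256

Δ: Δ0=4, Δ1=1
row 1: diag=4, rhs=-18; c'=1/4, d'=-9/2
back: M1=-9/2
M: M0=0, M1=-9/2, M2=0
seg 0: a=-1, c=M0/2=0, d=(M1−M0)/(6·1)=-3/4, b=Δ0−h0·(2M0+M1)/6=19/4
seg 1: a=3, c=M1/2=-9/4, d=(M2−M1)/(6·1)=3/4, b=Δ1−h1·(2M1+M2)/6=5/2
t_q=1/4 → seg 0, τ=1/4; S=-1+19/4·τ+0·τ²+-3/4·τ³=45/256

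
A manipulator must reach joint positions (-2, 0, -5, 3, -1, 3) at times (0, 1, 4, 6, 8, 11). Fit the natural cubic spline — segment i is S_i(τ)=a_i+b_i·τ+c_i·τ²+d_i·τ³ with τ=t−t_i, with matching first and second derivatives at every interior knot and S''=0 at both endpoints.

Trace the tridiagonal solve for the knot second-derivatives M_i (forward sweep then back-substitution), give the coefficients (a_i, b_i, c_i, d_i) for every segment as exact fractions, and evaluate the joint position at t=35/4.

Δ: Δ0=2, Δ1=-5/3, Δ2=4, Δ3=-2, Δ4=4/3
row 1: diag=8, rhs=-22; c'=3/8, d'=-11/4
row 2: denom=10−3·3/8=71/8; d'=(34−3·-11/4)/(71/8)=338/71
row 3: denom=8−2·16/71=536/71; d'=(-36−2·338/71)/(536/71)=-404/67
row 4: denom=10−2·71/268=1269/134; d'=(20−2·-404/67)/(1269/134)=1432/423
back: M4=1432/423
back: M3=-404/67−71/268·1432/423=-2930/423
back: M2=338/71−16/71·-2930/423=2674/423
back: M1=-11/4−3/8·2674/423=-722/141
M: M0=0, M1=-722/141, M2=2674/423, M3=-2930/423, M4=1432/423, M5=0
seg 0: a=-2, c=M0/2=0, d=(M1−M0)/(6·1)=-361/423, b=Δ0−h0·(2M0+M1)/6=1207/423
seg 1: a=0, c=M1/2=-361/141, d=(M2−M1)/(6·3)=2420/3807, b=Δ1−h1·(2M1+M2)/6=124/423
seg 2: a=-5, c=M2/2=1337/423, d=(M3−M2)/(6·2)=-467/423, b=Δ2−h2·(2M2+M3)/6=886/423
seg 3: a=3, c=M3/2=-1465/423, d=(M4−M3)/(6·2)=727/846, b=Δ3−h3·(2M3+M4)/6=70/47
seg 4: a=-1, c=M4/2=716/423, d=(M5−M4)/(6·3)=-716/3807, b=Δ4−h4·(2M4+M5)/6=-868/423
t_q=35/4 → seg 4, τ=3/4; S=-1+-868/423·τ+716/423·τ²+-716/3807·τ³=-1253/752

  seg 0: a=-2 b=1207/423 c=0 d=-361/423
  seg 1: a=0 b=124/423 c=-361/141 d=2420/3807
  seg 2: a=-5 b=886/423 c=1337/423 d=-467/423
  seg 3: a=3 b=70/47 c=-1465/423 d=727/846
  seg 4: a=-1 b=-868/423 c=716/423 d=-716/3807
S(35/4) = -1253/752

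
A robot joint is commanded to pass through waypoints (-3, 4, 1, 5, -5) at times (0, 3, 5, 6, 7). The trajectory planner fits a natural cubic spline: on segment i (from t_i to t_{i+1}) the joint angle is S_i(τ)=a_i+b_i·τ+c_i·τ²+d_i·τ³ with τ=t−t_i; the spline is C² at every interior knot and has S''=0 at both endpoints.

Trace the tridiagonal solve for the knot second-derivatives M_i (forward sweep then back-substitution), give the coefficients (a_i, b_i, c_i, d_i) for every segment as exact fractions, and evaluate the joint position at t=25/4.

Δ: Δ0=7/3, Δ1=-3/2, Δ2=4, Δ3=-10
row 1: diag=10, rhs=-23; c'=1/5, d'=-23/10
row 2: denom=6−2·1/5=28/5; d'=(33−2·-23/10)/(28/5)=47/7
row 3: denom=4−1·5/28=107/28; d'=(-84−1·47/7)/(107/28)=-2540/107
back: M3=-2540/107
back: M2=47/7−5/28·-2540/107=1172/107
back: M1=-23/10−1/5·1172/107=-961/214
M: M0=0, M1=-961/214, M2=1172/107, M3=-2540/107, M4=0
seg 0: a=-3, c=M0/2=0, d=(M1−M0)/(6·3)=-961/3852, b=Δ0−h0·(2M0+M1)/6=5879/1284
seg 1: a=4, c=M1/2=-961/428, d=(M2−M1)/(6·2)=3305/2568, b=Δ1−h1·(2M1+M2)/6=-1385/642
seg 2: a=1, c=M2/2=586/107, d=(M3−M2)/(6·1)=-1856/321, b=Δ2−h2·(2M2+M3)/6=1382/321
seg 3: a=5, c=M3/2=-1270/107, d=(M4−M3)/(6·1)=1270/321, b=Δ3−h3·(2M3+M4)/6=-670/321
t_q=25/4 → seg 3, τ=1/4; S=5+-670/321·τ+-1270/107·τ²+1270/321·τ³=13005/3424

  seg 0: a=-3 b=5879/1284 c=0 d=-961/3852
  seg 1: a=4 b=-1385/642 c=-961/428 d=3305/2568
  seg 2: a=1 b=1382/321 c=586/107 d=-1856/321
  seg 3: a=5 b=-670/321 c=-1270/107 d=1270/321
S(25/4) = 13005/3424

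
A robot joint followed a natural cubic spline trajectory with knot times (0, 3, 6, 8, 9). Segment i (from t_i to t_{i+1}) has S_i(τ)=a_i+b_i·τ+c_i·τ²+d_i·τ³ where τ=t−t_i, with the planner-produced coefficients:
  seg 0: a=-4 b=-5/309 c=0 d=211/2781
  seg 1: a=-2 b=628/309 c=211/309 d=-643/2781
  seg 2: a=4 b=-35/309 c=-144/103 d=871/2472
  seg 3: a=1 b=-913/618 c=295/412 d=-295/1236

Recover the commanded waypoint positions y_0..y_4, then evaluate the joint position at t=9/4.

y_0=-4 y_1=-2 y_2=4 y_3=1 y_4=0
S(9/4) = -20911/6592

y_0 = S_0(0) = a_0 = -4
y_1 = S_1(0) = a_1 = -2
y_2 = S_2(0) = a_2 = 4
y_3 = S_3(0) = a_3 = 1
y_4 = S_3(1) = 0
t_q=9/4 is in segment 0 (τ=9/4); S_0(τ)=-20911/6592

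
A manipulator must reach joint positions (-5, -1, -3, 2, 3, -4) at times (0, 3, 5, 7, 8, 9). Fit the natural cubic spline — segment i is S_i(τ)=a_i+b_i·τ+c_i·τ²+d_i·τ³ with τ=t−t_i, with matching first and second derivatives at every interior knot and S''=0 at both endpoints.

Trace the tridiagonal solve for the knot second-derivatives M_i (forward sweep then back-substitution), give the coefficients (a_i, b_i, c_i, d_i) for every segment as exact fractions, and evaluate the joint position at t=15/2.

Δ: Δ0=4/3, Δ1=-1, Δ2=5/2, Δ3=1, Δ4=-7
row 1: diag=10, rhs=-14; c'=1/5, d'=-7/5
row 2: denom=8−2·1/5=38/5; d'=(21−2·-7/5)/(38/5)=119/38
row 3: denom=6−2·5/19=104/19; d'=(-9−2·119/38)/(104/19)=-145/52
row 4: denom=4−1·19/104=397/104; d'=(-48−1·-145/52)/(397/104)=-4702/397
back: M4=-4702/397
back: M3=-145/52−19/104·-4702/397=-248/397
back: M2=119/38−5/19·-248/397=2617/794
back: M1=-7/5−1/5·2617/794=-1635/794
M: M0=0, M1=-1635/794, M2=2617/794, M3=-248/397, M4=-4702/397, M5=0
seg 0: a=-5, c=M0/2=0, d=(M1−M0)/(6·3)=-545/4764, b=Δ0−h0·(2M0+M1)/6=11257/4764
seg 1: a=-1, c=M1/2=-1635/1588, d=(M2−M1)/(6·2)=1063/2382, b=Δ1−h1·(2M1+M2)/6=-1729/2382
seg 2: a=-3, c=M2/2=2617/1588, d=(M3−M2)/(6·2)=-3113/9528, b=Δ2−h2·(2M2+M3)/6=1217/2382
seg 3: a=2, c=M3/2=-124/397, d=(M4−M3)/(6·1)=-2227/1191, b=Δ3−h3·(2M3+M4)/6=3790/1191
seg 4: a=3, c=M4/2=-2351/397, d=(M5−M4)/(6·1)=2351/1191, b=Δ4−h4·(2M4+M5)/6=-3635/1191
t_q=15/2 → seg 3, τ=1/2; S=2+3790/1191·τ+-124/397·τ²+-2227/1191·τ³=10415/3176

  seg 0: a=-5 b=11257/4764 c=0 d=-545/4764
  seg 1: a=-1 b=-1729/2382 c=-1635/1588 d=1063/2382
  seg 2: a=-3 b=1217/2382 c=2617/1588 d=-3113/9528
  seg 3: a=2 b=3790/1191 c=-124/397 d=-2227/1191
  seg 4: a=3 b=-3635/1191 c=-2351/397 d=2351/1191
S(15/2) = 10415/3176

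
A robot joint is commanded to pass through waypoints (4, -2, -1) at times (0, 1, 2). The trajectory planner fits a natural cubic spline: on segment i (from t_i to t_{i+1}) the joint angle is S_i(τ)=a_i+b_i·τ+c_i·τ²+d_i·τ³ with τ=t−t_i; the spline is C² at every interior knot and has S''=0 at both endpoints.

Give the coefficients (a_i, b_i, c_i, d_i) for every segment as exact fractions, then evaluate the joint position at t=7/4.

  seg 0: a=4 b=-31/4 c=0 d=7/4
  seg 1: a=-2 b=-5/2 c=21/4 d=-7/4
S(7/4) = -425/256

Δ: Δ0=-6, Δ1=1
row 1: diag=4, rhs=42; c'=1/4, d'=21/2
back: M1=21/2
M: M0=0, M1=21/2, M2=0
seg 0: a=4, c=M0/2=0, d=(M1−M0)/(6·1)=7/4, b=Δ0−h0·(2M0+M1)/6=-31/4
seg 1: a=-2, c=M1/2=21/4, d=(M2−M1)/(6·1)=-7/4, b=Δ1−h1·(2M1+M2)/6=-5/2
t_q=7/4 → seg 1, τ=3/4; S=-2+-5/2·τ+21/4·τ²+-7/4·τ³=-425/256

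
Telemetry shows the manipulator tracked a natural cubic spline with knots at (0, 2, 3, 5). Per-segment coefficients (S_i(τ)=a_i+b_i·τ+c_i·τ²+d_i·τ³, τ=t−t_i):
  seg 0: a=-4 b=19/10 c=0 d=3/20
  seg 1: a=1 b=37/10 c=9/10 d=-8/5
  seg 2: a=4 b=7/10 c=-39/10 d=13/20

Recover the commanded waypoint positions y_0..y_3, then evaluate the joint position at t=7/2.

y_0=-4 y_1=1 y_2=4 y_3=-5
S(7/2) = 553/160

y_0 = S_0(0) = a_0 = -4
y_1 = S_1(0) = a_1 = 1
y_2 = S_2(0) = a_2 = 4
y_3 = S_2(2) = -5
t_q=7/2 is in segment 2 (τ=1/2); S_2(τ)=553/160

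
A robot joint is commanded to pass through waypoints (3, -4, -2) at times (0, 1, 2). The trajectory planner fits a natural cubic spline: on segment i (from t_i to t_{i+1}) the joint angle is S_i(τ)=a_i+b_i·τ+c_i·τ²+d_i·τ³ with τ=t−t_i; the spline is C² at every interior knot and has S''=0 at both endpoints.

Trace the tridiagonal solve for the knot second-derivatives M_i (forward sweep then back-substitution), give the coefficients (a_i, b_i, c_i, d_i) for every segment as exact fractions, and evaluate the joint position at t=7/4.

Δ: Δ0=-7, Δ1=2
row 1: diag=4, rhs=54; c'=1/4, d'=27/2
back: M1=27/2
M: M0=0, M1=27/2, M2=0
seg 0: a=3, c=M0/2=0, d=(M1−M0)/(6·1)=9/4, b=Δ0−h0·(2M0+M1)/6=-37/4
seg 1: a=-4, c=M1/2=27/4, d=(M2−M1)/(6·1)=-9/4, b=Δ1−h1·(2M1+M2)/6=-5/2
t_q=7/4 → seg 1, τ=3/4; S=-4+-5/2·τ+27/4·τ²+-9/4·τ³=-775/256

  seg 0: a=3 b=-37/4 c=0 d=9/4
  seg 1: a=-4 b=-5/2 c=27/4 d=-9/4
S(7/4) = -775/256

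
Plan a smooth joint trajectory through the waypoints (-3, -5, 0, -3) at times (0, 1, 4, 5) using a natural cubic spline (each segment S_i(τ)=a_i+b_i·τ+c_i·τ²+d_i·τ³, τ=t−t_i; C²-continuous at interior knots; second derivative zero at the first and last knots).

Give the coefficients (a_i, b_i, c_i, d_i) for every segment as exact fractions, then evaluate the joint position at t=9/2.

Δ: Δ0=-2, Δ1=5/3, Δ2=-3
row 1: diag=8, rhs=22; c'=3/8, d'=11/4
row 2: denom=8−3·3/8=55/8; d'=(-28−3·11/4)/(55/8)=-58/11
back: M2=-58/11
back: M1=11/4−3/8·-58/11=52/11
M: M0=0, M1=52/11, M2=-58/11, M3=0
seg 0: a=-3, c=M0/2=0, d=(M1−M0)/(6·1)=26/33, b=Δ0−h0·(2M0+M1)/6=-92/33
seg 1: a=-5, c=M1/2=26/11, d=(M2−M1)/(6·3)=-5/9, b=Δ1−h1·(2M1+M2)/6=-14/33
seg 2: a=0, c=M2/2=-29/11, d=(M3−M2)/(6·1)=29/33, b=Δ2−h2·(2M2+M3)/6=-41/33
t_q=9/2 → seg 2, τ=1/2; S=0+-41/33·τ+-29/11·τ²+29/33·τ³=-103/88

  seg 0: a=-3 b=-92/33 c=0 d=26/33
  seg 1: a=-5 b=-14/33 c=26/11 d=-5/9
  seg 2: a=0 b=-41/33 c=-29/11 d=29/33
S(9/2) = -103/88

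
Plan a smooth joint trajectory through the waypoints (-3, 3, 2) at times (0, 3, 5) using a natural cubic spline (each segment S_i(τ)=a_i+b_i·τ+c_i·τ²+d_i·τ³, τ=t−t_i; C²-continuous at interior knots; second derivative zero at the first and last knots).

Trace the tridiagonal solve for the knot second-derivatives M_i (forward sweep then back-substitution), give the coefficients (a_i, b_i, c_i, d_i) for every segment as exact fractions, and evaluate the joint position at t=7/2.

Δ: Δ0=2, Δ1=-1/2
row 1: diag=10, rhs=-15; c'=1/5, d'=-3/2
back: M1=-3/2
M: M0=0, M1=-3/2, M2=0
seg 0: a=-3, c=M0/2=0, d=(M1−M0)/(6·3)=-1/12, b=Δ0−h0·(2M0+M1)/6=11/4
seg 1: a=3, c=M1/2=-3/4, d=(M2−M1)/(6·2)=1/8, b=Δ1−h1·(2M1+M2)/6=1/2
t_q=7/2 → seg 1, τ=1/2; S=3+1/2·τ+-3/4·τ²+1/8·τ³=197/64

  seg 0: a=-3 b=11/4 c=0 d=-1/12
  seg 1: a=3 b=1/2 c=-3/4 d=1/8
S(7/2) = 197/64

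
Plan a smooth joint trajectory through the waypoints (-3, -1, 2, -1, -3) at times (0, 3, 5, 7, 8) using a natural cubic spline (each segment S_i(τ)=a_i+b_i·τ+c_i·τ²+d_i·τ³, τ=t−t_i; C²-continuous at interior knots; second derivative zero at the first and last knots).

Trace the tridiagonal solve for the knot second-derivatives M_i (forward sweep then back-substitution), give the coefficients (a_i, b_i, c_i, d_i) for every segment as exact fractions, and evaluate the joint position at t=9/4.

Δ: Δ0=2/3, Δ1=3/2, Δ2=-3/2, Δ3=-2
row 1: diag=10, rhs=5; c'=1/5, d'=1/2
row 2: denom=8−2·1/5=38/5; d'=(-18−2·1/2)/(38/5)=-5/2
row 3: denom=6−2·5/19=104/19; d'=(-3−2·-5/2)/(104/19)=19/52
back: M3=19/52
back: M2=-5/2−5/19·19/52=-135/52
back: M1=1/2−1/5·-135/52=53/52
M: M0=0, M1=53/52, M2=-135/52, M3=19/52, M4=0
seg 0: a=-3, c=M0/2=0, d=(M1−M0)/(6·3)=53/936, b=Δ0−h0·(2M0+M1)/6=49/312
seg 1: a=-1, c=M1/2=53/104, d=(M2−M1)/(6·2)=-47/156, b=Δ1−h1·(2M1+M2)/6=263/156
seg 2: a=2, c=M2/2=-135/104, d=(M3−M2)/(6·2)=77/312, b=Δ2−h2·(2M2+M3)/6=17/156
seg 3: a=-1, c=M3/2=19/104, d=(M4−M3)/(6·1)=-19/312, b=Δ3−h3·(2M3+M4)/6=-331/156
t_q=9/4 → seg 0, τ=9/4; S=-3+49/312·τ+0·τ²+53/936·τ³=-13323/6656

  seg 0: a=-3 b=49/312 c=0 d=53/936
  seg 1: a=-1 b=263/156 c=53/104 d=-47/156
  seg 2: a=2 b=17/156 c=-135/104 d=77/312
  seg 3: a=-1 b=-331/156 c=19/104 d=-19/312
S(9/4) = -13323/6656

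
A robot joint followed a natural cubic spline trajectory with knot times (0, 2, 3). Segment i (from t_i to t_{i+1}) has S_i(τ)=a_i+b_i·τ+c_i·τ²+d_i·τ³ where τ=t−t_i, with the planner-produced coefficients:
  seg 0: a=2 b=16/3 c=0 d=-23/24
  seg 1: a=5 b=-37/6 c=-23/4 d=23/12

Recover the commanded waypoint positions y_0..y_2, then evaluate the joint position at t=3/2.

y_0=2 y_1=5 y_2=-5
S(3/2) = 433/64

y_0 = S_0(0) = a_0 = 2
y_1 = S_1(0) = a_1 = 5
y_2 = S_1(1) = -5
t_q=3/2 is in segment 0 (τ=3/2); S_0(τ)=433/64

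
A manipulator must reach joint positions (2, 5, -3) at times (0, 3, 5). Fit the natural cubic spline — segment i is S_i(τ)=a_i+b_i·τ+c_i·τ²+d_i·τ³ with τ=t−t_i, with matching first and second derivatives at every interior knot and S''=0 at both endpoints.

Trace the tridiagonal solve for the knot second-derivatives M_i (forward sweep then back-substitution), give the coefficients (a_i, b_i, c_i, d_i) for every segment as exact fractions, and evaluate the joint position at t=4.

Δ: Δ0=1, Δ1=-4
row 1: diag=10, rhs=-30; c'=1/5, d'=-3
back: M1=-3
M: M0=0, M1=-3, M2=0
seg 0: a=2, c=M0/2=0, d=(M1−M0)/(6·3)=-1/6, b=Δ0−h0·(2M0+M1)/6=5/2
seg 1: a=5, c=M1/2=-3/2, d=(M2−M1)/(6·2)=1/4, b=Δ1−h1·(2M1+M2)/6=-2
t_q=4 → seg 1, τ=1; S=5+-2·τ+-3/2·τ²+1/4·τ³=7/4

  seg 0: a=2 b=5/2 c=0 d=-1/6
  seg 1: a=5 b=-2 c=-3/2 d=1/4
S(4) = 7/4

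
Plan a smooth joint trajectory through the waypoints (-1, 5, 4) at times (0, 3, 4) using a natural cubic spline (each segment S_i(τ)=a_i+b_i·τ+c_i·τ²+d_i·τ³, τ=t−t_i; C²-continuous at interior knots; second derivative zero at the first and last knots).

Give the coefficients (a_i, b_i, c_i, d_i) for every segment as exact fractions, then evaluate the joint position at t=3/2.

  seg 0: a=-1 b=25/8 c=0 d=-1/8
  seg 1: a=5 b=-1/4 c=-9/8 d=3/8
S(3/2) = 209/64

Δ: Δ0=2, Δ1=-1
row 1: diag=8, rhs=-18; c'=1/8, d'=-9/4
back: M1=-9/4
M: M0=0, M1=-9/4, M2=0
seg 0: a=-1, c=M0/2=0, d=(M1−M0)/(6·3)=-1/8, b=Δ0−h0·(2M0+M1)/6=25/8
seg 1: a=5, c=M1/2=-9/8, d=(M2−M1)/(6·1)=3/8, b=Δ1−h1·(2M1+M2)/6=-1/4
t_q=3/2 → seg 0, τ=3/2; S=-1+25/8·τ+0·τ²+-1/8·τ³=209/64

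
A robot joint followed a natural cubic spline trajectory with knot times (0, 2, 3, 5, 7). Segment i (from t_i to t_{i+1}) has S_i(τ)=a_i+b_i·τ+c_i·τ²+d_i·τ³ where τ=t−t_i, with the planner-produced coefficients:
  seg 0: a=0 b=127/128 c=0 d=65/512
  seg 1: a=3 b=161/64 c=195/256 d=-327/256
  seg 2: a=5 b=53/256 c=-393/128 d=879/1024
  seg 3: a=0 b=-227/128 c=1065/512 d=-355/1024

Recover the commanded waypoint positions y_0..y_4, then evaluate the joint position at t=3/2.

y_0 = S_0(0) = a_0 = 0
y_1 = S_1(0) = a_1 = 3
y_2 = S_2(0) = a_2 = 5
y_3 = S_3(0) = a_3 = 0
y_4 = S_3(2) = 2
t_q=3/2 is in segment 0 (τ=3/2); S_0(τ)=7851/4096

y_0=0 y_1=3 y_2=5 y_3=0 y_4=2
S(3/2) = 7851/4096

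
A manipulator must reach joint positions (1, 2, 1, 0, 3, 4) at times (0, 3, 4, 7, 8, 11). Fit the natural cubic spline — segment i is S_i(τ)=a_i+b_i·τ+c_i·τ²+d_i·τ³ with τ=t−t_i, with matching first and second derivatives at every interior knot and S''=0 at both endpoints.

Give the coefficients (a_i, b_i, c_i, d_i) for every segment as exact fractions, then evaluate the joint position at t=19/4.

  seg 0: a=1 b=907/1131 c=0 d=-530/10179
  seg 1: a=2 b=-683/1131 c=-530/1131 d=82/1131
  seg 2: a=1 b=-499/377 c=-284/1131 d=68/351
  seg 3: a=0 b=905/377 c=1688/1131 d=-1010/1131
  seg 4: a=3 b=3061/1131 c=-1342/1131 d=1342/10179
S(19/4) = -315/6032

Δ: Δ0=1/3, Δ1=-1, Δ2=-1/3, Δ3=3, Δ4=1/3
row 1: diag=8, rhs=-8; c'=1/8, d'=-1
row 2: denom=8−1·1/8=63/8; d'=(4−1·-1)/(63/8)=40/63
row 3: denom=8−3·8/21=48/7; d'=(20−3·40/63)/(48/7)=95/36
row 4: denom=8−1·7/48=377/48; d'=(-16−1·95/36)/(377/48)=-2684/1131
back: M4=-2684/1131
back: M3=95/36−7/48·-2684/1131=3376/1131
back: M2=40/63−8/21·3376/1131=-568/1131
back: M1=-1−1/8·-568/1131=-1060/1131
M: M0=0, M1=-1060/1131, M2=-568/1131, M3=3376/1131, M4=-2684/1131, M5=0
seg 0: a=1, c=M0/2=0, d=(M1−M0)/(6·3)=-530/10179, b=Δ0−h0·(2M0+M1)/6=907/1131
seg 1: a=2, c=M1/2=-530/1131, d=(M2−M1)/(6·1)=82/1131, b=Δ1−h1·(2M1+M2)/6=-683/1131
seg 2: a=1, c=M2/2=-284/1131, d=(M3−M2)/(6·3)=68/351, b=Δ2−h2·(2M2+M3)/6=-499/377
seg 3: a=0, c=M3/2=1688/1131, d=(M4−M3)/(6·1)=-1010/1131, b=Δ3−h3·(2M3+M4)/6=905/377
seg 4: a=3, c=M4/2=-1342/1131, d=(M5−M4)/(6·3)=1342/10179, b=Δ4−h4·(2M4+M5)/6=3061/1131
t_q=19/4 → seg 2, τ=3/4; S=1+-499/377·τ+-284/1131·τ²+68/351·τ³=-315/6032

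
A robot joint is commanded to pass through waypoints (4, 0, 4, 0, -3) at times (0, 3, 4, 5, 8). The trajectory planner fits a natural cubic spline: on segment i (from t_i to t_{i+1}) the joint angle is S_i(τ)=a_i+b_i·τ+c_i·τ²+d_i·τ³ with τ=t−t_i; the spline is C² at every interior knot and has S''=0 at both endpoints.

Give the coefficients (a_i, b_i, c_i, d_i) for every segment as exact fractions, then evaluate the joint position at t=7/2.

  seg 0: a=4 b=-339/80 c=0 d=697/2160
  seg 1: a=0 b=179/40 c=697/240 d=-811/240
  seg 2: a=4 b=7/48 c=-217/30 d=247/80
  seg 3: a=0 b=-607/120 c=487/240 d=-487/2160
S(7/2) = 4879/1920

Δ: Δ0=-4/3, Δ1=4, Δ2=-4, Δ3=-1
row 1: diag=8, rhs=32; c'=1/8, d'=4
row 2: denom=4−1·1/8=31/8; d'=(-48−1·4)/(31/8)=-416/31
row 3: denom=8−1·8/31=240/31; d'=(18−1·-416/31)/(240/31)=487/120
back: M3=487/120
back: M2=-416/31−8/31·487/120=-217/15
back: M1=4−1/8·-217/15=697/120
M: M0=0, M1=697/120, M2=-217/15, M3=487/120, M4=0
seg 0: a=4, c=M0/2=0, d=(M1−M0)/(6·3)=697/2160, b=Δ0−h0·(2M0+M1)/6=-339/80
seg 1: a=0, c=M1/2=697/240, d=(M2−M1)/(6·1)=-811/240, b=Δ1−h1·(2M1+M2)/6=179/40
seg 2: a=4, c=M2/2=-217/30, d=(M3−M2)/(6·1)=247/80, b=Δ2−h2·(2M2+M3)/6=7/48
seg 3: a=0, c=M3/2=487/240, d=(M4−M3)/(6·3)=-487/2160, b=Δ3−h3·(2M3+M4)/6=-607/120
t_q=7/2 → seg 1, τ=1/2; S=0+179/40·τ+697/240·τ²+-811/240·τ³=4879/1920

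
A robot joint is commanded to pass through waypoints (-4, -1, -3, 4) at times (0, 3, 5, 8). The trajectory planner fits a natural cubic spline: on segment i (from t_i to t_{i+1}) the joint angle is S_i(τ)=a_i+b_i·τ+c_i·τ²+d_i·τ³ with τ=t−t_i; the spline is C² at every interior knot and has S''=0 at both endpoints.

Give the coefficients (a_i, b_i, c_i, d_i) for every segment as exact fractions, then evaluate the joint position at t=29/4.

  seg 0: a=-4 b=11/6 c=0 d=-5/54
  seg 1: a=-1 b=-2/3 c=-5/6 d=1/3
  seg 2: a=-3 b=0 c=7/6 d=-7/54
S(29/4) = 183/128

Δ: Δ0=1, Δ1=-1, Δ2=7/3
row 1: diag=10, rhs=-12; c'=1/5, d'=-6/5
row 2: denom=10−2·1/5=48/5; d'=(20−2·-6/5)/(48/5)=7/3
back: M2=7/3
back: M1=-6/5−1/5·7/3=-5/3
M: M0=0, M1=-5/3, M2=7/3, M3=0
seg 0: a=-4, c=M0/2=0, d=(M1−M0)/(6·3)=-5/54, b=Δ0−h0·(2M0+M1)/6=11/6
seg 1: a=-1, c=M1/2=-5/6, d=(M2−M1)/(6·2)=1/3, b=Δ1−h1·(2M1+M2)/6=-2/3
seg 2: a=-3, c=M2/2=7/6, d=(M3−M2)/(6·3)=-7/54, b=Δ2−h2·(2M2+M3)/6=0
t_q=29/4 → seg 2, τ=9/4; S=-3+0·τ+7/6·τ²+-7/54·τ³=183/128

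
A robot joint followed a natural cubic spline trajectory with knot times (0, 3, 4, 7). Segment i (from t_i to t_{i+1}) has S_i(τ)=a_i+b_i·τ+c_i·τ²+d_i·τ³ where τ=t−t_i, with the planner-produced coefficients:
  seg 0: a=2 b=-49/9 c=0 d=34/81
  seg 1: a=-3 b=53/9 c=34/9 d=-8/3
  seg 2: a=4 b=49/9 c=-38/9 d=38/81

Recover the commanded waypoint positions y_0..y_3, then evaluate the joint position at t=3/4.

y_0 = S_0(0) = a_0 = 2
y_1 = S_1(0) = a_1 = -3
y_2 = S_2(0) = a_2 = 4
y_3 = S_2(3) = -5
t_q=3/4 is in segment 0 (τ=3/4); S_0(τ)=-61/32

y_0=2 y_1=-3 y_2=4 y_3=-5
S(3/4) = -61/32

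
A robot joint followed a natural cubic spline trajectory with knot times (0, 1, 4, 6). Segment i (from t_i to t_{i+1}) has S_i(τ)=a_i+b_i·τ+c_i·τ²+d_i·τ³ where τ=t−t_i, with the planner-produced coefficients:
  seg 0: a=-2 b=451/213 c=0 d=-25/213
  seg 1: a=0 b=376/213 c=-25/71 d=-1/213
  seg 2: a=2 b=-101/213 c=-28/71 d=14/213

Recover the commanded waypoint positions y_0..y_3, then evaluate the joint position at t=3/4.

y_0 = S_0(0) = a_0 = -2
y_1 = S_1(0) = a_1 = 0
y_2 = S_2(0) = a_2 = 2
y_3 = S_2(2) = 0
t_q=3/4 is in segment 0 (τ=3/4); S_0(τ)=-2097/4544

y_0=-2 y_1=0 y_2=2 y_3=0
S(3/4) = -2097/4544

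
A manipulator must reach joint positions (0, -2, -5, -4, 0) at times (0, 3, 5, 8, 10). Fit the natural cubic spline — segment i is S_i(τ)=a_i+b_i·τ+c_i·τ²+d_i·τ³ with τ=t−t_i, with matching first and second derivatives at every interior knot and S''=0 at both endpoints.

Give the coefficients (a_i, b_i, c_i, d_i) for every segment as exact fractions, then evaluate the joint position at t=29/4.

Δ: Δ0=-2/3, Δ1=-3/2, Δ2=1/3, Δ3=2
row 1: diag=10, rhs=-5; c'=1/5, d'=-1/2
row 2: denom=10−2·1/5=48/5; d'=(11−2·-1/2)/(48/5)=5/4
row 3: denom=10−3·5/16=145/16; d'=(10−3·5/4)/(145/16)=20/29
back: M3=20/29
back: M2=5/4−5/16·20/29=30/29
back: M1=-1/2−1/5·30/29=-41/58
M: M0=0, M1=-41/58, M2=30/29, M3=20/29, M4=0
seg 0: a=0, c=M0/2=0, d=(M1−M0)/(6·3)=-41/1044, b=Δ0−h0·(2M0+M1)/6=-109/348
seg 1: a=-2, c=M1/2=-41/116, d=(M2−M1)/(6·2)=101/696, b=Δ1−h1·(2M1+M2)/6=-239/174
seg 2: a=-5, c=M2/2=15/29, d=(M3−M2)/(6·3)=-5/261, b=Δ2−h2·(2M2+M3)/6=-91/87
seg 3: a=-4, c=M3/2=10/29, d=(M4−M3)/(6·2)=-5/87, b=Δ3−h3·(2M3+M4)/6=134/87
t_q=29/4 → seg 2, τ=9/4; S=-5+-91/87·τ+15/29·τ²+-5/261·τ³=-317/64

  seg 0: a=0 b=-109/348 c=0 d=-41/1044
  seg 1: a=-2 b=-239/174 c=-41/116 d=101/696
  seg 2: a=-5 b=-91/87 c=15/29 d=-5/261
  seg 3: a=-4 b=134/87 c=10/29 d=-5/87
S(29/4) = -317/64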